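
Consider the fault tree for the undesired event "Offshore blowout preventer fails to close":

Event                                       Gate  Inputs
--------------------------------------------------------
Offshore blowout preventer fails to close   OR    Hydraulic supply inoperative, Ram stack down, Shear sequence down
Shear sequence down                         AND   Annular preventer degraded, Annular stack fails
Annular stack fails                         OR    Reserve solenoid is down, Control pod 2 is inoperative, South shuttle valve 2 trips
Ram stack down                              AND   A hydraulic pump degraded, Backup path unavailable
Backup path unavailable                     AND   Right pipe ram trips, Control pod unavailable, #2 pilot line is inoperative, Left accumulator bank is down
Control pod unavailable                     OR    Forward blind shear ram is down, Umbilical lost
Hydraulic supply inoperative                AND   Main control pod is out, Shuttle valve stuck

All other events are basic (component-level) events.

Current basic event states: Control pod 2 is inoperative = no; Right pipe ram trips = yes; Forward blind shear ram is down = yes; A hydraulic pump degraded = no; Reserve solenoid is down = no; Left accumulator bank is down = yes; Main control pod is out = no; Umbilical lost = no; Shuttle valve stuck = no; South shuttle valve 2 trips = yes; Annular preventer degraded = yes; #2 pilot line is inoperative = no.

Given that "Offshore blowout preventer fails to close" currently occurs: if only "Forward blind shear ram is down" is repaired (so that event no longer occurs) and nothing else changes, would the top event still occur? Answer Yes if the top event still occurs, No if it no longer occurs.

Yes

Counterfactual: set "Forward blind shear ram is down" to not occurred.
Hydraulic supply inoperative [AND]: Main control pod is out=not, Shuttle valve stuck=not → not all inputs occur → does not occur.
Control pod unavailable [OR]: Forward blind shear ram is down=not, Umbilical lost=not → no input occurs → does not occur.
Backup path unavailable [AND]: Right pipe ram trips=occurs, Control pod unavailable=not, #2 pilot line is inoperative=not, Left accumulator bank is down=occurs → not all inputs occur → does not occur.
Ram stack down [AND]: A hydraulic pump degraded=not, Backup path unavailable=not → not all inputs occur → does not occur.
Annular stack fails [OR]: Reserve solenoid is down=not, Control pod 2 is inoperative=not, South shuttle valve 2 trips=occurs → at least one input occurs → occurs.
Shear sequence down [AND]: Annular preventer degraded=occurs, Annular stack fails=occurs → all inputs occur → occurs.
Offshore blowout preventer fails to close [OR]: Hydraulic supply inoperative=not, Ram stack down=not, Shear sequence down=occurs → at least one input occurs → occurs.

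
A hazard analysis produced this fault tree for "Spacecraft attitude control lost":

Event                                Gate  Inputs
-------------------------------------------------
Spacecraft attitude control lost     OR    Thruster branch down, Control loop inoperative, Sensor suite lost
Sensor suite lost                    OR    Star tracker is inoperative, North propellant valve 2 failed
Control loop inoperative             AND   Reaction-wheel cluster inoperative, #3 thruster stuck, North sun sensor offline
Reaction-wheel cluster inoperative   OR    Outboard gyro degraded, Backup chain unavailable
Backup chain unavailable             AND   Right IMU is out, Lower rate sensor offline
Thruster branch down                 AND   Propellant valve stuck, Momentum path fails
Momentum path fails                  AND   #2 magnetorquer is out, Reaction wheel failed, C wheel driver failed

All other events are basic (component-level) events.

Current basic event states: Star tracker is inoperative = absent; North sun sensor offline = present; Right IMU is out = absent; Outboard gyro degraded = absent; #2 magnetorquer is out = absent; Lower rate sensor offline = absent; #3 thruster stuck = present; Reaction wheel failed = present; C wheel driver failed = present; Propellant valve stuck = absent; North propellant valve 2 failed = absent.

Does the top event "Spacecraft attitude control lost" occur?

No

Momentum path fails [AND]: #2 magnetorquer is out=not, Reaction wheel failed=occurs, C wheel driver failed=occurs → not all inputs occur → does not occur.
Thruster branch down [AND]: Propellant valve stuck=not, Momentum path fails=not → not all inputs occur → does not occur.
Backup chain unavailable [AND]: Right IMU is out=not, Lower rate sensor offline=not → not all inputs occur → does not occur.
Reaction-wheel cluster inoperative [OR]: Outboard gyro degraded=not, Backup chain unavailable=not → no input occurs → does not occur.
Control loop inoperative [AND]: Reaction-wheel cluster inoperative=not, #3 thruster stuck=occurs, North sun sensor offline=occurs → not all inputs occur → does not occur.
Sensor suite lost [OR]: Star tracker is inoperative=not, North propellant valve 2 failed=not → no input occurs → does not occur.
Spacecraft attitude control lost [OR]: Thruster branch down=not, Control loop inoperative=not, Sensor suite lost=not → no input occurs → does not occur.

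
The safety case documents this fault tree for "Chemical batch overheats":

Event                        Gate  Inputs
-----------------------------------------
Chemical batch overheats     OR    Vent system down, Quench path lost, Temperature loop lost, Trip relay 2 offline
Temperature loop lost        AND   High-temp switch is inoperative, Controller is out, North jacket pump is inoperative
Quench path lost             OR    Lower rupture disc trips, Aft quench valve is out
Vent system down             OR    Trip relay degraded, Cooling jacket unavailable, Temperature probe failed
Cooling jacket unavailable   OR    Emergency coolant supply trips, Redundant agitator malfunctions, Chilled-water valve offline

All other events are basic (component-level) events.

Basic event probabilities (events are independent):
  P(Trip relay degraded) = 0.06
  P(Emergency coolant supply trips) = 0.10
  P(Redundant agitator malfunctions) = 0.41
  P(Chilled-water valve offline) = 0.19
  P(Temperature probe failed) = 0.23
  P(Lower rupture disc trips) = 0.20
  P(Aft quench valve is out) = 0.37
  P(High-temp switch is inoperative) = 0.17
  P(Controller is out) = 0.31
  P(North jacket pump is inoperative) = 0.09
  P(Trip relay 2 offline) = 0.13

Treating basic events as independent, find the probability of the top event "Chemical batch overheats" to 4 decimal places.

P(Cooling jacket unavailable) [OR] = 1 − (1−0.10) × (1−0.41) × (1−0.19) = 0.569890
P(Vent system down) [OR] = 1 − (1−0.06) × (1−0.569890) × (1−0.23) = 0.688686
P(Quench path lost) [OR] = 1 − (1−0.20) × (1−0.37) = 0.496000
P(Temperature loop lost) [AND] = 0.17 × 0.31 × 0.09 = 0.004743
P(Chemical batch overheats) [OR] = 1 − (1−0.688686) × (1−0.496000) × (1−0.004743) × (1−0.13) = 0.864142
Rounded to 4 decimal places: P(Chemical batch overheats) ≈ 0.8641.

0.8641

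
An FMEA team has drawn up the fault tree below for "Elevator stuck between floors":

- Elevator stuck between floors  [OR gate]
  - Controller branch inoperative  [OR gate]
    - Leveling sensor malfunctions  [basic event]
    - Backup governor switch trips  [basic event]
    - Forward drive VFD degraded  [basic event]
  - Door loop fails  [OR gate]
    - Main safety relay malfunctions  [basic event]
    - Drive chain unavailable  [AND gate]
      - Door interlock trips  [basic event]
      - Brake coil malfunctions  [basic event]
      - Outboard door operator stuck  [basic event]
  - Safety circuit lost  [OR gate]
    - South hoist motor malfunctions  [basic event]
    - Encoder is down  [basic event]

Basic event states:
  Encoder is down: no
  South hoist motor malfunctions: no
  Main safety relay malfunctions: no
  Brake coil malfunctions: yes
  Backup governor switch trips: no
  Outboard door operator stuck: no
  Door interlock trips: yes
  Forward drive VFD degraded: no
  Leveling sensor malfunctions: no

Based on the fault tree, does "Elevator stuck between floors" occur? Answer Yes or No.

No

Controller branch inoperative [OR]: Leveling sensor malfunctions=not, Backup governor switch trips=not, Forward drive VFD degraded=not → no input occurs → does not occur.
Drive chain unavailable [AND]: Door interlock trips=occurs, Brake coil malfunctions=occurs, Outboard door operator stuck=not → not all inputs occur → does not occur.
Door loop fails [OR]: Main safety relay malfunctions=not, Drive chain unavailable=not → no input occurs → does not occur.
Safety circuit lost [OR]: South hoist motor malfunctions=not, Encoder is down=not → no input occurs → does not occur.
Elevator stuck between floors [OR]: Controller branch inoperative=not, Door loop fails=not, Safety circuit lost=not → no input occurs → does not occur.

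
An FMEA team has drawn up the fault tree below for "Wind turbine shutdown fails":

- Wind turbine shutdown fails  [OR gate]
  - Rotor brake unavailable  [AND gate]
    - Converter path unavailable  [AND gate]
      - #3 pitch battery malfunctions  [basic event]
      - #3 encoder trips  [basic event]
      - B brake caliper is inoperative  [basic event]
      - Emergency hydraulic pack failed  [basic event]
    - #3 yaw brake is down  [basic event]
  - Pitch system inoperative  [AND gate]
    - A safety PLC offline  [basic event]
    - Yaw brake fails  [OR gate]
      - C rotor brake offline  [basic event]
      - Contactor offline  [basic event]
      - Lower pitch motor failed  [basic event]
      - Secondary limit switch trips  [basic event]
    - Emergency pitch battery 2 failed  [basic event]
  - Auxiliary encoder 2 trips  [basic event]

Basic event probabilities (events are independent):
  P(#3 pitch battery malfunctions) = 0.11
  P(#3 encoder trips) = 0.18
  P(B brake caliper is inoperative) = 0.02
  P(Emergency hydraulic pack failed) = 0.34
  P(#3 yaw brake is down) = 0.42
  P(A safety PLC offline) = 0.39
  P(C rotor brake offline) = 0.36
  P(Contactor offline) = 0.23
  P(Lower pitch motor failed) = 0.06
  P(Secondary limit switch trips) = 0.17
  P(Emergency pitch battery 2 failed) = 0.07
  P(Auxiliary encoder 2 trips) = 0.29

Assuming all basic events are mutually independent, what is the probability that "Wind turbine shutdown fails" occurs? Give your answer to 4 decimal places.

P(Converter path unavailable) [AND] = 0.11 × 0.18 × 0.02 × 0.34 = 0.000135
P(Rotor brake unavailable) [AND] = 0.000135 × 0.42 = 0.000057
P(Yaw brake fails) [OR] = 1 − (1−0.36) × (1−0.23) × (1−0.06) × (1−0.17) = 0.615517
P(Pitch system inoperative) [AND] = 0.39 × 0.615517 × 0.07 = 0.016804
P(Wind turbine shutdown fails) [OR] = 1 − (1−0.000057) × (1−0.016804) × (1−0.29) = 0.301971
Rounded to 4 decimal places: P(Wind turbine shutdown fails) ≈ 0.3020.

0.3020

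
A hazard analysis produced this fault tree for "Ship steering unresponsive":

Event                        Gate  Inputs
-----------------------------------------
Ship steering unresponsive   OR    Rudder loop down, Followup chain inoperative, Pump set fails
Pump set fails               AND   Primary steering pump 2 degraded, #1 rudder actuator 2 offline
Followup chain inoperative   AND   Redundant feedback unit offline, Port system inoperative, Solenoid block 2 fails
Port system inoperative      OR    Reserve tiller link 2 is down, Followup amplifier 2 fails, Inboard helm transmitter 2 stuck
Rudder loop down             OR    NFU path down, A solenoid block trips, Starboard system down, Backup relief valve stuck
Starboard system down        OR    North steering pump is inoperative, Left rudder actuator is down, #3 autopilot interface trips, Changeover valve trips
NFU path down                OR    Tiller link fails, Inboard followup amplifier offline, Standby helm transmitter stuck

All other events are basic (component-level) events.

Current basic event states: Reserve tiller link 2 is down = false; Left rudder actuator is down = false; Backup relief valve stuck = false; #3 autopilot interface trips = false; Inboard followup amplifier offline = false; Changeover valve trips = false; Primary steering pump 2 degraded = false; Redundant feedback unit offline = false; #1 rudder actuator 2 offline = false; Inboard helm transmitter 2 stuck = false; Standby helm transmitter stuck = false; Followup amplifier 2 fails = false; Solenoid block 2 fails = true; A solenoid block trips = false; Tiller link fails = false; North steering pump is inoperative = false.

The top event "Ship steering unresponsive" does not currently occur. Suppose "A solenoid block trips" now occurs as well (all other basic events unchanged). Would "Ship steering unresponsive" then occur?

Yes

Counterfactual: set "A solenoid block trips" to occurred.
NFU path down [OR]: Tiller link fails=not, Inboard followup amplifier offline=not, Standby helm transmitter stuck=not → no input occurs → does not occur.
Starboard system down [OR]: North steering pump is inoperative=not, Left rudder actuator is down=not, #3 autopilot interface trips=not, Changeover valve trips=not → no input occurs → does not occur.
Rudder loop down [OR]: NFU path down=not, A solenoid block trips=occurs, Starboard system down=not, Backup relief valve stuck=not → at least one input occurs → occurs.
Port system inoperative [OR]: Reserve tiller link 2 is down=not, Followup amplifier 2 fails=not, Inboard helm transmitter 2 stuck=not → no input occurs → does not occur.
Followup chain inoperative [AND]: Redundant feedback unit offline=not, Port system inoperative=not, Solenoid block 2 fails=occurs → not all inputs occur → does not occur.
Pump set fails [AND]: Primary steering pump 2 degraded=not, #1 rudder actuator 2 offline=not → not all inputs occur → does not occur.
Ship steering unresponsive [OR]: Rudder loop down=occurs, Followup chain inoperative=not, Pump set fails=not → at least one input occurs → occurs.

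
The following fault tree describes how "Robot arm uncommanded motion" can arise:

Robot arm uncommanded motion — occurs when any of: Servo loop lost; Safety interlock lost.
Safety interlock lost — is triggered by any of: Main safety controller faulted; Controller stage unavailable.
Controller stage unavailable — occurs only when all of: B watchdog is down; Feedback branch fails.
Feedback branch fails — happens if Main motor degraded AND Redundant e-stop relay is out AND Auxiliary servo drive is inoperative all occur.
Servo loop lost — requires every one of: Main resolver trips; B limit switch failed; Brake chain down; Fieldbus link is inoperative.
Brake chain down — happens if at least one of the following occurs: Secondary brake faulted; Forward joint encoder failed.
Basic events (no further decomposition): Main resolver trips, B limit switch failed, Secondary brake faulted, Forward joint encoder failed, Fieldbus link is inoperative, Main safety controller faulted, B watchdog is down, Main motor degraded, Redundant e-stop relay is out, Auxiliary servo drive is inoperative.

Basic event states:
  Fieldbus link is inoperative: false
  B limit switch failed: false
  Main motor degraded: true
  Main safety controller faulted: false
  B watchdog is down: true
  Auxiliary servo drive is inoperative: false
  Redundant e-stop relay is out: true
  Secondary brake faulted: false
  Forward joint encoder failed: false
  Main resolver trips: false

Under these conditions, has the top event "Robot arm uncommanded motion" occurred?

Brake chain down [OR]: Secondary brake faulted=not, Forward joint encoder failed=not → no input occurs → does not occur.
Servo loop lost [AND]: Main resolver trips=not, B limit switch failed=not, Brake chain down=not, Fieldbus link is inoperative=not → not all inputs occur → does not occur.
Feedback branch fails [AND]: Main motor degraded=occurs, Redundant e-stop relay is out=occurs, Auxiliary servo drive is inoperative=not → not all inputs occur → does not occur.
Controller stage unavailable [AND]: B watchdog is down=occurs, Feedback branch fails=not → not all inputs occur → does not occur.
Safety interlock lost [OR]: Main safety controller faulted=not, Controller stage unavailable=not → no input occurs → does not occur.
Robot arm uncommanded motion [OR]: Servo loop lost=not, Safety interlock lost=not → no input occurs → does not occur.

No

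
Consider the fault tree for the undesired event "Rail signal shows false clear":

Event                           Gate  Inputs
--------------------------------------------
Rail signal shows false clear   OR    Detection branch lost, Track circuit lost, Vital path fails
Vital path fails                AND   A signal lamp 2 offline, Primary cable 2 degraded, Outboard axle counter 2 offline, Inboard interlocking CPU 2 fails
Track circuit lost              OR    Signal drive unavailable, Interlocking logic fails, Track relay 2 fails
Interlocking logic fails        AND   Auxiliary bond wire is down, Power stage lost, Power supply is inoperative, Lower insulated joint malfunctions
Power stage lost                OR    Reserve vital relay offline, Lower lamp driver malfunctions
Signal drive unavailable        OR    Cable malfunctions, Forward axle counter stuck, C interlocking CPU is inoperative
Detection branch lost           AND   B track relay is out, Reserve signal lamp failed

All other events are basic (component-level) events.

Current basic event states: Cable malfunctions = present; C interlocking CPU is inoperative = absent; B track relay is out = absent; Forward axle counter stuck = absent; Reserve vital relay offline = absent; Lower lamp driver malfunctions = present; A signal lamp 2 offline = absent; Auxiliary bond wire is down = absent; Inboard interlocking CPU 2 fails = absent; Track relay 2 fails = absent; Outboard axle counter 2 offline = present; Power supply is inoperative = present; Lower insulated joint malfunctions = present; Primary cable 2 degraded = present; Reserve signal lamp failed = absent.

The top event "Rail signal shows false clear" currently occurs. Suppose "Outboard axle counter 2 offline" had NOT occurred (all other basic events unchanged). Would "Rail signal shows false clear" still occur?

Yes

Counterfactual: set "Outboard axle counter 2 offline" to not occurred.
Detection branch lost [AND]: B track relay is out=not, Reserve signal lamp failed=not → not all inputs occur → does not occur.
Signal drive unavailable [OR]: Cable malfunctions=occurs, Forward axle counter stuck=not, C interlocking CPU is inoperative=not → at least one input occurs → occurs.
Power stage lost [OR]: Reserve vital relay offline=not, Lower lamp driver malfunctions=occurs → at least one input occurs → occurs.
Interlocking logic fails [AND]: Auxiliary bond wire is down=not, Power stage lost=occurs, Power supply is inoperative=occurs, Lower insulated joint malfunctions=occurs → not all inputs occur → does not occur.
Track circuit lost [OR]: Signal drive unavailable=occurs, Interlocking logic fails=not, Track relay 2 fails=not → at least one input occurs → occurs.
Vital path fails [AND]: A signal lamp 2 offline=not, Primary cable 2 degraded=occurs, Outboard axle counter 2 offline=not, Inboard interlocking CPU 2 fails=not → not all inputs occur → does not occur.
Rail signal shows false clear [OR]: Detection branch lost=not, Track circuit lost=occurs, Vital path fails=not → at least one input occurs → occurs.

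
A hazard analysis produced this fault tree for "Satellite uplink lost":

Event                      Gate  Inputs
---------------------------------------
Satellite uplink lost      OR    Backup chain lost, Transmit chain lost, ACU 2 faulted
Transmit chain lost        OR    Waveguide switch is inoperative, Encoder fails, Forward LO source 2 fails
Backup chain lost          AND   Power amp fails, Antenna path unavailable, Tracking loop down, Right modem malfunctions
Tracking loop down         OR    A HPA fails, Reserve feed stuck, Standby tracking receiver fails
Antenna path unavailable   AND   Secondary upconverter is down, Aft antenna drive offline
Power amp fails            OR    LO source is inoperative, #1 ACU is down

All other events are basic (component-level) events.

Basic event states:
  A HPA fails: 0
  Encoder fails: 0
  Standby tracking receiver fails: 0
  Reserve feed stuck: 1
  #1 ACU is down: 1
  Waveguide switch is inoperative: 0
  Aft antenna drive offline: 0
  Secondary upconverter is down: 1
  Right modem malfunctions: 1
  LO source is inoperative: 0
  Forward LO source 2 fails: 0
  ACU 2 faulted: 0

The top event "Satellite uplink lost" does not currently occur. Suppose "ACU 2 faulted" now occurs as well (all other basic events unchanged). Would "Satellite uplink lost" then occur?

Counterfactual: set "ACU 2 faulted" to occurred.
Power amp fails [OR]: LO source is inoperative=not, #1 ACU is down=occurs → at least one input occurs → occurs.
Antenna path unavailable [AND]: Secondary upconverter is down=occurs, Aft antenna drive offline=not → not all inputs occur → does not occur.
Tracking loop down [OR]: A HPA fails=not, Reserve feed stuck=occurs, Standby tracking receiver fails=not → at least one input occurs → occurs.
Backup chain lost [AND]: Power amp fails=occurs, Antenna path unavailable=not, Tracking loop down=occurs, Right modem malfunctions=occurs → not all inputs occur → does not occur.
Transmit chain lost [OR]: Waveguide switch is inoperative=not, Encoder fails=not, Forward LO source 2 fails=not → no input occurs → does not occur.
Satellite uplink lost [OR]: Backup chain lost=not, Transmit chain lost=not, ACU 2 faulted=occurs → at least one input occurs → occurs.

Yes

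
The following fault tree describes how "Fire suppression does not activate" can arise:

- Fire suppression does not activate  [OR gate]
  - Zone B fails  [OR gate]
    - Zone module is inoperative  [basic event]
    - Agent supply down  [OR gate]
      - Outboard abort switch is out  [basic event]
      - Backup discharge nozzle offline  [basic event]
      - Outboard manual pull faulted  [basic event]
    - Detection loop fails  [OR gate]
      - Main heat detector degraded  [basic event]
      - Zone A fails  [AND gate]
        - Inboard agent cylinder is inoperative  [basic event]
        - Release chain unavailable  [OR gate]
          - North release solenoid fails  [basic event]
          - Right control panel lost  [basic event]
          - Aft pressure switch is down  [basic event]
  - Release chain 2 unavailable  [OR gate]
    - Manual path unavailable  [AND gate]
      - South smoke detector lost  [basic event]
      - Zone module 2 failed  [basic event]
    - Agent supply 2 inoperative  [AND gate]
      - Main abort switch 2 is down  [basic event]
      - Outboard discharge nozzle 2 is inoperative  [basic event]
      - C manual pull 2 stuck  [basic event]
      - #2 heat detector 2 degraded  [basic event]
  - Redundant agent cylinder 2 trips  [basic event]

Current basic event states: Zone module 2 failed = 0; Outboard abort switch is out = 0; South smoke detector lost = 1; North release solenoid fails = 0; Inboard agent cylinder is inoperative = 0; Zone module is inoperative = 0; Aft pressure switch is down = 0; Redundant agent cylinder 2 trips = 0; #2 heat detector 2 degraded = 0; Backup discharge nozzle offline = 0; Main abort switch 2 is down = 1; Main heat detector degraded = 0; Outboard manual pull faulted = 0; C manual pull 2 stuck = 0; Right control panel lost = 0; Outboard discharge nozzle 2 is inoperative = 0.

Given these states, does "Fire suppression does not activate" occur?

Agent supply down [OR]: Outboard abort switch is out=not, Backup discharge nozzle offline=not, Outboard manual pull faulted=not → no input occurs → does not occur.
Release chain unavailable [OR]: North release solenoid fails=not, Right control panel lost=not, Aft pressure switch is down=not → no input occurs → does not occur.
Zone A fails [AND]: Inboard agent cylinder is inoperative=not, Release chain unavailable=not → not all inputs occur → does not occur.
Detection loop fails [OR]: Main heat detector degraded=not, Zone A fails=not → no input occurs → does not occur.
Zone B fails [OR]: Zone module is inoperative=not, Agent supply down=not, Detection loop fails=not → no input occurs → does not occur.
Manual path unavailable [AND]: South smoke detector lost=occurs, Zone module 2 failed=not → not all inputs occur → does not occur.
Agent supply 2 inoperative [AND]: Main abort switch 2 is down=occurs, Outboard discharge nozzle 2 is inoperative=not, C manual pull 2 stuck=not, #2 heat detector 2 degraded=not → not all inputs occur → does not occur.
Release chain 2 unavailable [OR]: Manual path unavailable=not, Agent supply 2 inoperative=not → no input occurs → does not occur.
Fire suppression does not activate [OR]: Zone B fails=not, Release chain 2 unavailable=not, Redundant agent cylinder 2 trips=not → no input occurs → does not occur.

No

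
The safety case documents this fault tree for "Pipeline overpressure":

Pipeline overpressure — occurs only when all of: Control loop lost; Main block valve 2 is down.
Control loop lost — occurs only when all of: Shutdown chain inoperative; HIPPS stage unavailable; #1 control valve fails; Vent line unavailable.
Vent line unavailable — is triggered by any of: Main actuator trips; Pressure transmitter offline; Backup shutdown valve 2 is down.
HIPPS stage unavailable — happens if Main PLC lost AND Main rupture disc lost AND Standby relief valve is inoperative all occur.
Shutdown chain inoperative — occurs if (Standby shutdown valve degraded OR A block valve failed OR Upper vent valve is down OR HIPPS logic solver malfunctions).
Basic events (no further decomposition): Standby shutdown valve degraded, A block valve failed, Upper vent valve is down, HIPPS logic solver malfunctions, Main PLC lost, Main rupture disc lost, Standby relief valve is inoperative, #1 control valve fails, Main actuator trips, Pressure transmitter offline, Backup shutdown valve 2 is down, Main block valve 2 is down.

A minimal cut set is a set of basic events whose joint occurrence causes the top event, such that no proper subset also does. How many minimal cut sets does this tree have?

12

Shutdown chain inoperative [OR]: union of children's cut sets → 4 cut set(s).
HIPPS stage unavailable [AND]: one cut set from each child combined → 1 × 1 × 1 = 1 cut set(s).
Vent line unavailable [OR]: union of children's cut sets → 3 cut set(s).
Control loop lost [AND]: one cut set from each child combined → 4 × 1 × 1 × 3 = 12 cut set(s).
Pipeline overpressure [AND]: one cut set from each child combined → 12 × 1 = 12 cut set(s).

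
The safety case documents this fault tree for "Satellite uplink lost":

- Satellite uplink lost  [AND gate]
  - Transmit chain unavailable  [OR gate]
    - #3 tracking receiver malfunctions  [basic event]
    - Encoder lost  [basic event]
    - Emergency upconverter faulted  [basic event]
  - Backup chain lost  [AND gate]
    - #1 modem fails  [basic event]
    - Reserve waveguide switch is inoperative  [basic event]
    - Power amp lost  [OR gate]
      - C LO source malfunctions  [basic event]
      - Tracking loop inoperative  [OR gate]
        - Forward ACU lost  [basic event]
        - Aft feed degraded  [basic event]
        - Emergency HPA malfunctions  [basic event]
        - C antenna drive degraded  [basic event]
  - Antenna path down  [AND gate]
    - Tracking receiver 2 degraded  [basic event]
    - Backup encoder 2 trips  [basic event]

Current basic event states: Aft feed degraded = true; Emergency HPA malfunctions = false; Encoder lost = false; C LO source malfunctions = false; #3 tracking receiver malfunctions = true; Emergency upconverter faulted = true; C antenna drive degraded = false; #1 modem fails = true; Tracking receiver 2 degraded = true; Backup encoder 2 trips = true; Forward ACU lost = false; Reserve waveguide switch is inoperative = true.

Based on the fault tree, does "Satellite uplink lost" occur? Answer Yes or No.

Yes

Transmit chain unavailable [OR]: #3 tracking receiver malfunctions=occurs, Encoder lost=not, Emergency upconverter faulted=occurs → at least one input occurs → occurs.
Tracking loop inoperative [OR]: Forward ACU lost=not, Aft feed degraded=occurs, Emergency HPA malfunctions=not, C antenna drive degraded=not → at least one input occurs → occurs.
Power amp lost [OR]: C LO source malfunctions=not, Tracking loop inoperative=occurs → at least one input occurs → occurs.
Backup chain lost [AND]: #1 modem fails=occurs, Reserve waveguide switch is inoperative=occurs, Power amp lost=occurs → all inputs occur → occurs.
Antenna path down [AND]: Tracking receiver 2 degraded=occurs, Backup encoder 2 trips=occurs → all inputs occur → occurs.
Satellite uplink lost [AND]: Transmit chain unavailable=occurs, Backup chain lost=occurs, Antenna path down=occurs → all inputs occur → occurs.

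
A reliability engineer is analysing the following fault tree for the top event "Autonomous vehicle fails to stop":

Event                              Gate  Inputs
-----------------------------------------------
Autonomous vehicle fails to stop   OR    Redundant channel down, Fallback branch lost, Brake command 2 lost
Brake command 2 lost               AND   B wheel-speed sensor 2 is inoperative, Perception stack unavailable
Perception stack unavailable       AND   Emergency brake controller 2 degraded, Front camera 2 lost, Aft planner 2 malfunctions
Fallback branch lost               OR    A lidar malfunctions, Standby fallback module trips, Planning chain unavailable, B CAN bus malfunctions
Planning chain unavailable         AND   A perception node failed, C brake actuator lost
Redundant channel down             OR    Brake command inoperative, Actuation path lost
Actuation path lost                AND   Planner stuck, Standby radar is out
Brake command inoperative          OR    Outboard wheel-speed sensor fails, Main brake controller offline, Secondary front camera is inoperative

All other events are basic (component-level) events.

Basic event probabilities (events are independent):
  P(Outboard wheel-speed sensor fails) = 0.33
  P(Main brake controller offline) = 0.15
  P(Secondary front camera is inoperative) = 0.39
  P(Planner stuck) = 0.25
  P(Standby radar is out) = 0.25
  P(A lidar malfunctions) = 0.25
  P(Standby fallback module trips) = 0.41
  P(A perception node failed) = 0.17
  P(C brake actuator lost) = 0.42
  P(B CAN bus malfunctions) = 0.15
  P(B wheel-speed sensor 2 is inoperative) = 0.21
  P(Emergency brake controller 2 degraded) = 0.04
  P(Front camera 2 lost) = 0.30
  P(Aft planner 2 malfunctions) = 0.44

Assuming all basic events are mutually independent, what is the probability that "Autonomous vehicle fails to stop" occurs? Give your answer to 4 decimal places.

P(Brake command inoperative) [OR] = 1 − (1−0.33) × (1−0.15) × (1−0.39) = 0.652605
P(Actuation path lost) [AND] = 0.25 × 0.25 = 0.062500
P(Redundant channel down) [OR] = 1 − (1−0.652605) × (1−0.062500) = 0.674317
P(Planning chain unavailable) [AND] = 0.17 × 0.42 = 0.071400
P(Fallback branch lost) [OR] = 1 − (1−0.25) × (1−0.41) × (1−0.071400) × (1−0.15) = 0.650730
P(Perception stack unavailable) [AND] = 0.04 × 0.30 × 0.44 = 0.005280
P(Brake command 2 lost) [AND] = 0.21 × 0.005280 = 0.001109
P(Autonomous vehicle fails to stop) [OR] = 1 − (1−0.674317) × (1−0.650730) × (1−0.001109) = 0.886375
Rounded to 4 decimal places: P(Autonomous vehicle fails to stop) ≈ 0.8864.

0.8864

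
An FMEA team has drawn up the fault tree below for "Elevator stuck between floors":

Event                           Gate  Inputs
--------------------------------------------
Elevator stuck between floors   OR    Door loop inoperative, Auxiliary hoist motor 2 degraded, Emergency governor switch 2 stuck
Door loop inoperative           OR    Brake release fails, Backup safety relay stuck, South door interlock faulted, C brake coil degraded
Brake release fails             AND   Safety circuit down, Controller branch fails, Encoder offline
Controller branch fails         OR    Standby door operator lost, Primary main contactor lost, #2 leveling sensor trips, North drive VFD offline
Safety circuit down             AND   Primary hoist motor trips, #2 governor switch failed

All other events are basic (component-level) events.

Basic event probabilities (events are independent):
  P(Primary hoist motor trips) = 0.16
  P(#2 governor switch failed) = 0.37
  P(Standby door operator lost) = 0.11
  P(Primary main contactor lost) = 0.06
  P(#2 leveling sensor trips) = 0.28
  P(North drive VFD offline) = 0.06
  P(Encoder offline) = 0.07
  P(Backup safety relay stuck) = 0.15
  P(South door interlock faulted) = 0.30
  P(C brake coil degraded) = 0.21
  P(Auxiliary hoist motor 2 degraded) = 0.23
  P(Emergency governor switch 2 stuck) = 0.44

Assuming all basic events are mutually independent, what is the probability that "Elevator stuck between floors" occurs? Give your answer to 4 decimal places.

P(Safety circuit down) [AND] = 0.16 × 0.37 = 0.059200
P(Controller branch fails) [OR] = 1 − (1−0.11) × (1−0.06) × (1−0.28) × (1−0.06) = 0.433789
P(Brake release fails) [AND] = 0.059200 × 0.433789 × 0.07 = 0.001798
P(Door loop inoperative) [OR] = 1 − (1−0.001798) × (1−0.15) × (1−0.30) × (1−0.21) = 0.530795
P(Elevator stuck between floors) [OR] = 1 − (1−0.530795) × (1−0.23) × (1−0.44) = 0.797679
Rounded to 4 decimal places: P(Elevator stuck between floors) ≈ 0.7977.

0.7977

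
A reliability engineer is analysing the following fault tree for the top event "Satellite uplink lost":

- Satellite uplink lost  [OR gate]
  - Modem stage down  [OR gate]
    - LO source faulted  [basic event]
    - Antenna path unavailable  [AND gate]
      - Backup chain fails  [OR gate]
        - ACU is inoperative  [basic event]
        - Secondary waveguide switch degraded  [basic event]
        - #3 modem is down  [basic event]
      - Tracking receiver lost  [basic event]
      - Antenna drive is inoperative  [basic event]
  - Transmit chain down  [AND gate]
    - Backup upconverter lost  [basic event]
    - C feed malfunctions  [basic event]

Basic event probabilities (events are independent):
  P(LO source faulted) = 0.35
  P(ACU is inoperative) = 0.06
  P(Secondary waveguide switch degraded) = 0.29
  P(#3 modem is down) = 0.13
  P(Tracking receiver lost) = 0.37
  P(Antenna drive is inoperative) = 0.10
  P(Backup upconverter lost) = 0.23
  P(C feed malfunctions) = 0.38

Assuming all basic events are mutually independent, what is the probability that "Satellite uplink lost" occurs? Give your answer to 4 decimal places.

P(Backup chain fails) [OR] = 1 − (1−0.06) × (1−0.29) × (1−0.13) = 0.419362
P(Antenna path unavailable) [AND] = 0.419362 × 0.37 × 0.10 = 0.015516
P(Modem stage down) [OR] = 1 − (1−0.35) × (1−0.015516) = 0.360085
P(Transmit chain down) [AND] = 0.23 × 0.38 = 0.087400
P(Satellite uplink lost) [OR] = 1 − (1−0.360085) × (1−0.087400) = 0.416014
Rounded to 4 decimal places: P(Satellite uplink lost) ≈ 0.4160.

0.4160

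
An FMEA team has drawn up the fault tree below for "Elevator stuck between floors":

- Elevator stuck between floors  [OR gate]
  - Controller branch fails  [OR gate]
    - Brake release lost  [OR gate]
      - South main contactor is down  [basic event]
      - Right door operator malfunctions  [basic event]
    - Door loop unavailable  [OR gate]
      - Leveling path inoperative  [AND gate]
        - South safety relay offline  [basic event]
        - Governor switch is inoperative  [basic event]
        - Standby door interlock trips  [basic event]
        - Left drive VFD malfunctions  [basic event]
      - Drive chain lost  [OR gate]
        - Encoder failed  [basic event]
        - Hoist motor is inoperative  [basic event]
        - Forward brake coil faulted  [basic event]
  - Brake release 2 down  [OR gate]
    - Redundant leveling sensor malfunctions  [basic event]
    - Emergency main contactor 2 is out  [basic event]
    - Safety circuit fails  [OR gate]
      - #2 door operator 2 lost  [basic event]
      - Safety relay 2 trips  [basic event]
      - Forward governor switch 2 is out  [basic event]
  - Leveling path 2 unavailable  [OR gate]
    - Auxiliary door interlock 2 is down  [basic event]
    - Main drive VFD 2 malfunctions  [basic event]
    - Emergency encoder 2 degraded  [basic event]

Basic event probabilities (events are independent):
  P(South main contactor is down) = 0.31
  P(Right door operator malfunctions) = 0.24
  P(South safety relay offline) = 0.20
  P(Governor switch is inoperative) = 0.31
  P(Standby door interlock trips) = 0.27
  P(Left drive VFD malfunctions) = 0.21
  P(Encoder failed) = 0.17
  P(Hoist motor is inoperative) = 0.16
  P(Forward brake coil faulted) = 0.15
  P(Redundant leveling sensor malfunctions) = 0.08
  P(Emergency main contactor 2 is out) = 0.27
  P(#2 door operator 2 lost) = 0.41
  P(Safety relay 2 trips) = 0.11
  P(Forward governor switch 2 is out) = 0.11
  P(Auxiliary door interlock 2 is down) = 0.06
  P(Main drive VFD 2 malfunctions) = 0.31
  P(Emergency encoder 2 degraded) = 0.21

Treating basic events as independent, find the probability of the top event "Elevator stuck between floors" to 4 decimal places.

P(Brake release lost) [OR] = 1 − (1−0.31) × (1−0.24) = 0.475600
P(Leveling path inoperative) [AND] = 0.20 × 0.31 × 0.27 × 0.21 = 0.003515
P(Drive chain lost) [OR] = 1 − (1−0.17) × (1−0.16) × (1−0.15) = 0.407380
P(Door loop unavailable) [OR] = 1 − (1−0.003515) × (1−0.407380) = 0.409463
P(Controller branch fails) [OR] = 1 − (1−0.475600) × (1−0.409463) = 0.690322
P(Safety circuit fails) [OR] = 1 − (1−0.41) × (1−0.11) × (1−0.11) = 0.532661
P(Brake release 2 down) [OR] = 1 − (1−0.08) × (1−0.27) × (1−0.532661) = 0.686135
P(Leveling path 2 unavailable) [OR] = 1 − (1−0.06) × (1−0.31) × (1−0.21) = 0.487606
P(Elevator stuck between floors) [OR] = 1 − (1−0.690322) × (1−0.686135) × (1−0.487606) = 0.950197
Rounded to 4 decimal places: P(Elevator stuck between floors) ≈ 0.9502.

0.9502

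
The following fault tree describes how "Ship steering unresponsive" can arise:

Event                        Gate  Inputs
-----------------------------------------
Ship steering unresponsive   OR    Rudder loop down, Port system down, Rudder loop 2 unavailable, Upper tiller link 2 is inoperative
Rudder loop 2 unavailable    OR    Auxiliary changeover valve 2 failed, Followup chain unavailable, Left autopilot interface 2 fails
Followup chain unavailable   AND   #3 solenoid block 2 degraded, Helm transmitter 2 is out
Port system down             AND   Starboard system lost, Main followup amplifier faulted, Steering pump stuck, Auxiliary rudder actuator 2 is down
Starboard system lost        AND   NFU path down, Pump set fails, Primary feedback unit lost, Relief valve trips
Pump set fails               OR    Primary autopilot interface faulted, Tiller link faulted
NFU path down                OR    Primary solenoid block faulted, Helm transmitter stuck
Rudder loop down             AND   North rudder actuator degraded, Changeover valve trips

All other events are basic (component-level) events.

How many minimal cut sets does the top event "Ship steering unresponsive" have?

Rudder loop down [AND]: one cut set from each child combined → 1 × 1 = 1 cut set(s).
NFU path down [OR]: union of children's cut sets → 2 cut set(s).
Pump set fails [OR]: union of children's cut sets → 2 cut set(s).
Starboard system lost [AND]: one cut set from each child combined → 2 × 2 × 1 × 1 = 4 cut set(s).
Port system down [AND]: one cut set from each child combined → 4 × 1 × 1 × 1 = 4 cut set(s).
Followup chain unavailable [AND]: one cut set from each child combined → 1 × 1 = 1 cut set(s).
Rudder loop 2 unavailable [OR]: union of children's cut sets → 3 cut set(s).
Ship steering unresponsive [OR]: union of children's cut sets → 9 cut set(s).
Minimal cut sets: {Changeover valve trips, North rudder actuator degraded}; {Auxiliary rudder actuator 2 is down, Main followup amplifier faulted, Primary autopilot interface faulted, Primary feedback unit lost, Primary solenoid block faulted, Relief valve trips, Steering pump stuck}; {Auxiliary rudder actuator 2 is down, Main followup amplifier faulted, Primary feedback unit lost, Primary solenoid block faulted, Relief valve trips, Steering pump stuck, Tiller link faulted}; {Auxiliary rudder actuator 2 is down, Helm transmitter stuck, Main followup amplifier faulted, Primary autopilot interface faulted, Primary feedback unit lost, Relief valve trips, Steering pump stuck}; {Auxiliary rudder actuator 2 is down, Helm transmitter stuck, Main followup amplifier faulted, Primary feedback unit lost, Relief valve trips, Steering pump stuck, Tiller link faulted}; {Auxiliary changeover valve 2 failed}; {#3 solenoid block 2 degraded, Helm transmitter 2 is out}; {Left autopilot interface 2 fails}; {Upper tiller link 2 is inoperative}.

9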